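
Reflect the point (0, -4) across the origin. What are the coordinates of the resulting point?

Reflection across origin: (0, -4) → (0, 4)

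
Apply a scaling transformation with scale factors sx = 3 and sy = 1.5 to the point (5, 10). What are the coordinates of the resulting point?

Scaling matrix:
[[3, 0], [0, 1.50]]
Result: (5 × 3, 10 × 1.5) = (15, 15)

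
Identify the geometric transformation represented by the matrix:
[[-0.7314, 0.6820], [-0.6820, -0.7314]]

This matrix represents: rotation by 223° counterclockwise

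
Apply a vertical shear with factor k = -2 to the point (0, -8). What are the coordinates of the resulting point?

Shear matrix for vertical shear with factor k = -2:
[[1, 0], [-2, 1]]
Result: (0, -8) → (0, -8)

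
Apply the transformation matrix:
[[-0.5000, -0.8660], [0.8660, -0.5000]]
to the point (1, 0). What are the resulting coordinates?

Matrix multiplication:
[[-0.5000, -0.8660], [0.8660, -0.5000]] × [1, 0]ᵀ
= [(-0.5000)(1) + (-0.8660)(0), (0.8660)(1) + (-0.5000)(0)]ᵀ
= [-0.5000, 0.8660]ᵀ
Result: (-0.5000, 0.8660)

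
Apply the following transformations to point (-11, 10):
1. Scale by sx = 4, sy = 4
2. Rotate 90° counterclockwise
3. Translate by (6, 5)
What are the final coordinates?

Step 1: Scale → (-44, 40)
Step 2: Rotate 90° → (-40, -44)
Step 3: Translate → (-34, -39)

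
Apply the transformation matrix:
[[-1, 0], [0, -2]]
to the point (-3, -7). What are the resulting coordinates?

Matrix multiplication:
[[-1, 0], [0, -2]] × [-3, -7]ᵀ
= [(-1)(-3) + (0)(-7), (0)(-3) + (-2)(-7)]ᵀ
= [3, 14]ᵀ
Result: (3, 14)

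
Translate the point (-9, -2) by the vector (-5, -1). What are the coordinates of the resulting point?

Translation by (-5, -1) (homogeneous matrix [[1, 0, -5], [0, 1, -1], [0, 0, 1]]):
x' = -9 + -5 = -14
y' = -2 + -1 = -3
Result: (-14, -3)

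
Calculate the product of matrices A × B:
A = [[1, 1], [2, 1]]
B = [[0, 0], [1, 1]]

Matrix multiplication:
C[0][0] = 1×0 + 1×1 = 1
C[0][1] = 1×0 + 1×1 = 1
C[1][0] = 2×0 + 1×1 = 1
C[1][1] = 2×0 + 1×1 = 1
Result: [[1, 1], [1, 1]]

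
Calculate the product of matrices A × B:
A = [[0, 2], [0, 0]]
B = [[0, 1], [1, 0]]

Matrix multiplication:
C[0][0] = 0×0 + 2×1 = 2
C[0][1] = 0×1 + 2×0 = 0
C[1][0] = 0×0 + 0×1 = 0
C[1][1] = 0×1 + 0×0 = 0
Result: [[2, 0], [0, 0]]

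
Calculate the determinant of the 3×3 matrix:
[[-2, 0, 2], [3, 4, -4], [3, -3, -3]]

Expansion along first row:
det = -2·det([[4,-4],[-3,-3]]) - 0·det([[3,-4],[3,-3]]) + 2·det([[3,4],[3,-3]])
    = -2·(4·-3 - -4·-3) - 0·(3·-3 - -4·3) + 2·(3·-3 - 4·3)
    = -2·-24 - 0·3 + 2·-21
    = 48 + 0 + -42 = 6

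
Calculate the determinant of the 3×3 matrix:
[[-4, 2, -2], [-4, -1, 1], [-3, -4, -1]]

Expansion along first row:
det = -4·det([[-1,1],[-4,-1]]) - 2·det([[-4,1],[-3,-1]]) + -2·det([[-4,-1],[-3,-4]])
    = -4·(-1·-1 - 1·-4) - 2·(-4·-1 - 1·-3) + -2·(-4·-4 - -1·-3)
    = -4·5 - 2·7 + -2·13
    = -20 + -14 + -26 = -60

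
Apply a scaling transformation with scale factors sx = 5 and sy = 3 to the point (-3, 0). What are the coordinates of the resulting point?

Scaling matrix:
[[5, 0], [0, 3]]
Result: (-3 × 5, 0 × 3) = (-15, 0)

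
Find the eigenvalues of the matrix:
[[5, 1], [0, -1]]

Characteristic equation: det(A - λI) = 0
λ² - (trace)λ + (det) = 0
trace = 5 + -1 = 4, det = (5)(-1) - (1)(0) = -5
λ² - (4)λ + (-5) = 0
λ = (4 ± √((4)² - 4·(-5))) / 2 = (4 ± √36) / 2
Solving: λ = -1, 5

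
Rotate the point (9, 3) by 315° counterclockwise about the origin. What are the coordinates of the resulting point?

Rotation matrix for 315°: [[cos 315°, -sin 315°], [sin 315°, cos 315°]] ≈ [[0.707107, 0.707107], [-0.707107, 0.707107]]
[[0.707107, 0.707107], [-0.707107, 0.707107]] × [9, 3]ᵀ ≈ [8.4853, -4.2426]ᵀ
Result: (8.4853, -4.2426)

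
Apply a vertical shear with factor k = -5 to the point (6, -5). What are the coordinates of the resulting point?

Shear matrix for vertical shear with factor k = -5:
[[1, 0], [-5, 1]]
Result: (6, -5) → (6, -35)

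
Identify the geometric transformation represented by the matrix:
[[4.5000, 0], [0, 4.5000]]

This matrix represents: uniform scaling by factor 4.5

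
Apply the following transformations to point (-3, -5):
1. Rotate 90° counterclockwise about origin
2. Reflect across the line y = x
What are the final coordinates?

Step 1: Rotate 90° → (5, -3)
Step 2: Reflect across line y = x → (-3, 5)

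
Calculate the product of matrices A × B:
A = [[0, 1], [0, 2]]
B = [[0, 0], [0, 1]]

Matrix multiplication:
C[0][0] = 0×0 + 1×0 = 0
C[0][1] = 0×0 + 1×1 = 1
C[1][0] = 0×0 + 2×0 = 0
C[1][1] = 0×0 + 2×1 = 2
Result: [[0, 1], [0, 2]]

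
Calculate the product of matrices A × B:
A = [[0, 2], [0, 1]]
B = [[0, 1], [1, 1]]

Matrix multiplication:
C[0][0] = 0×0 + 2×1 = 2
C[0][1] = 0×1 + 2×1 = 2
C[1][0] = 0×0 + 1×1 = 1
C[1][1] = 0×1 + 1×1 = 1
Result: [[2, 2], [1, 1]]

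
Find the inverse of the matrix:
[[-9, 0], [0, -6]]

For [[a,b],[c,d]], inverse = (1/det)·[[d,-b],[-c,a]]
det = (-9)(-6) - (0)(0) = 54 - 0 = 54
Inverse = (1/54)·[[-6, 0], [0, -9]]
= [[-1/9, 0], [0, -1/6]]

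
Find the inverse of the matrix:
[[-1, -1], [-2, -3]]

For [[a,b],[c,d]], inverse = (1/det)·[[d,-b],[-c,a]]
det = (-1)(-3) - (-1)(-2) = 3 - 2 = 1
Inverse = [[-3, 1], [2, -1]]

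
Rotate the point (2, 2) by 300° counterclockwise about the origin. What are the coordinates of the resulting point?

Rotation matrix for 300°: [[cos 300°, -sin 300°], [sin 300°, cos 300°]] ≈ [[0.500000, 0.866025], [-0.866025, 0.500000]]
[[0.500000, 0.866025], [-0.866025, 0.500000]] × [2, 2]ᵀ ≈ [2.7321, -0.7321]ᵀ
Result: (2.7321, -0.7321)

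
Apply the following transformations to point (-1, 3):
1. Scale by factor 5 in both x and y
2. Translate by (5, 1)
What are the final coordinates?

Step 1: Scale (-1, 3) by 5 → (-5, 15)
Step 2: Translate by (5, 1) → (0, 16)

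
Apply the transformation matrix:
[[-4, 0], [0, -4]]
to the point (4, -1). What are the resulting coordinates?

Matrix multiplication:
[[-4, 0], [0, -4]] × [4, -1]ᵀ
= [(-4)(4) + (0)(-1), (0)(4) + (-4)(-1)]ᵀ
= [-16, 4]ᵀ
Result: (-16, 4)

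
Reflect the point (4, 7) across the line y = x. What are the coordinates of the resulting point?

Reflection across line y = x: (4, 7) → (7, 4)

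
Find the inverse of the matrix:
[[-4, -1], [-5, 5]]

For [[a,b],[c,d]], inverse = (1/det)·[[d,-b],[-c,a]]
det = (-4)(5) - (-1)(-5) = -20 - 5 = -25
Inverse = (1/-25)·[[5, 1], [5, -4]]
= [[-1/5, -1/25], [-1/5, 4/25]]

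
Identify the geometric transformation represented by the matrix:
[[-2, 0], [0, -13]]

This matrix represents: non-uniform scaling by sx = -2, sy = -13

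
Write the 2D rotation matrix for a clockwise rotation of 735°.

Rotation matrix formula: [[cos θ, -sin θ], [sin θ, cos θ]]
A clockwise rotation by 735° is equivalent to a counterclockwise rotation by -735°.
For θ = -735°:
cos(-735°) = 0.9659
sin(-735°) = -0.2588
Result: [[0.9659, 0.2588], [-0.2588, 0.9659]]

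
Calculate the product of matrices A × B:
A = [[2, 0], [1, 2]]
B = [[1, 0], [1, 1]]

Matrix multiplication:
C[0][0] = 2×1 + 0×1 = 2
C[0][1] = 2×0 + 0×1 = 0
C[1][0] = 1×1 + 2×1 = 3
C[1][1] = 1×0 + 2×1 = 2
Result: [[2, 0], [3, 2]]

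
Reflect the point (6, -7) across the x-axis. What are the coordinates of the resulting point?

Reflection across x-axis: (6, -7) → (6, 7)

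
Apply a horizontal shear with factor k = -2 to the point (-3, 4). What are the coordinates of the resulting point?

Shear matrix for horizontal shear with factor k = -2:
[[1, -2], [0, 1]]
Result: (-3, 4) → (-11, 4)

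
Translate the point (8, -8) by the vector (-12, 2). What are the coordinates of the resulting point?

Translation by (-12, 2) (homogeneous matrix [[1, 0, -12], [0, 1, 2], [0, 0, 1]]):
x' = 8 + -12 = -4
y' = -8 + 2 = -6
Result: (-4, -6)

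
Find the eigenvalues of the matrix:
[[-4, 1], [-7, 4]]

Characteristic equation: det(A - λI) = 0
λ² - (trace)λ + (det) = 0
trace = -4 + 4 = 0, det = (-4)(4) - (1)(-7) = -9
λ² - (0)λ + (-9) = 0
λ = (0 ± √((0)² - 4·(-9))) / 2 = (0 ± √36) / 2
Solving: λ = -3, 3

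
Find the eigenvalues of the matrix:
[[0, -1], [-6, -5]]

Characteristic equation: det(A - λI) = 0
λ² - (trace)λ + (det) = 0
trace = 0 + -5 = -5, det = (0)(-5) - (-1)(-6) = -6
λ² - (-5)λ + (-6) = 0
λ = (-5 ± √((-5)² - 4·(-6))) / 2 = (-5 ± √49) / 2
Solving: λ = -6, 1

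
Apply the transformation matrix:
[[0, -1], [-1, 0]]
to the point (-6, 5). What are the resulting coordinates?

Matrix multiplication:
[[0, -1], [-1, 0]] × [-6, 5]ᵀ
= [(0)(-6) + (-1)(5), (-1)(-6) + (0)(5)]ᵀ
= [-5, 6]ᵀ
Result: (-5, 6)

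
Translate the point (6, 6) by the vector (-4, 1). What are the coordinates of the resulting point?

Translation by (-4, 1) (homogeneous matrix [[1, 0, -4], [0, 1, 1], [0, 0, 1]]):
x' = 6 + -4 = 2
y' = 6 + 1 = 7
Result: (2, 7)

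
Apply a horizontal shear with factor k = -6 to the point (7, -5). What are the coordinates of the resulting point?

Shear matrix for horizontal shear with factor k = -6:
[[1, -6], [0, 1]]
Result: (7, -5) → (37, -5)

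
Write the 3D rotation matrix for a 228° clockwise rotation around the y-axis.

Rotation matrix for clockwise 228° around y-axis:
A clockwise rotation by 228° is a counterclockwise rotation by -228°.
cos(-228°) = -0.6691, sin(-228°) = 0.7431
Result: [[-0.6691, 0, 0.7431], [0, 1, 0], [-0.7431, 0, -0.6691]]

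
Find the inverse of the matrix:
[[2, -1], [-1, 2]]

For [[a,b],[c,d]], inverse = (1/det)·[[d,-b],[-c,a]]
det = (2)(2) - (-1)(-1) = 4 - 1 = 3
Inverse = (1/3)·[[2, 1], [1, 2]]
= [[2/3, 1/3], [1/3, 2/3]]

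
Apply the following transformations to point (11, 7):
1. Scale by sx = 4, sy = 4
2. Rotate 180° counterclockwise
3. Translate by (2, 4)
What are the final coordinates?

Step 1: Scale → (44, 28)
Step 2: Rotate 180° → (-44, -28)
Step 3: Translate → (-42, -24)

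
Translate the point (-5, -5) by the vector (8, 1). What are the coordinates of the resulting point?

Translation by (8, 1) (homogeneous matrix [[1, 0, 8], [0, 1, 1], [0, 0, 1]]):
x' = -5 + 8 = 3
y' = -5 + 1 = -4
Result: (3, -4)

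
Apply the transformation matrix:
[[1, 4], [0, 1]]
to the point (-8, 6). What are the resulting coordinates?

Matrix multiplication:
[[1, 4], [0, 1]] × [-8, 6]ᵀ
= [(1)(-8) + (4)(6), (0)(-8) + (1)(6)]ᵀ
= [16, 6]ᵀ
Result: (16, 6)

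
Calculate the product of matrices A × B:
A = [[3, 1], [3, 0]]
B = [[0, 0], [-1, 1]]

Matrix multiplication:
C[0][0] = 3×0 + 1×-1 = -1
C[0][1] = 3×0 + 1×1 = 1
C[1][0] = 3×0 + 0×-1 = 0
C[1][1] = 3×0 + 0×1 = 0
Result: [[-1, 1], [0, 0]]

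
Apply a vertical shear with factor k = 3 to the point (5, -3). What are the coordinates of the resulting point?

Shear matrix for vertical shear with factor k = 3:
[[1, 0], [3, 1]]
Result: (5, -3) → (5, 12)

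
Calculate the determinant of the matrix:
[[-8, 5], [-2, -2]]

For a 2×2 matrix [[a, b], [c, d]], det = ad - bc
det = (-8)(-2) - (5)(-2) = 16 - -10 = 26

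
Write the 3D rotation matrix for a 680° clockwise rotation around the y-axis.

Rotation matrix for clockwise 680° around y-axis:
A clockwise rotation by 680° is a counterclockwise rotation by -680°.
cos(-680°) = 0.7660, sin(-680°) = 0.6428
Result: [[0.7660, 0, 0.6428], [0, 1, 0], [-0.6428, 0, 0.7660]]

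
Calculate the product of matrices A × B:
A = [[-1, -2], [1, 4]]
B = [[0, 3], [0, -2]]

Matrix multiplication:
C[0][0] = -1×0 + -2×0 = 0
C[0][1] = -1×3 + -2×-2 = 1
C[1][0] = 1×0 + 4×0 = 0
C[1][1] = 1×3 + 4×-2 = -5
Result: [[0, 1], [0, -5]]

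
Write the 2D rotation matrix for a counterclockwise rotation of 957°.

Rotation matrix formula: [[cos θ, -sin θ], [sin θ, cos θ]]
For θ = 957°:
cos(957°) = -0.5446
sin(957°) = -0.8387
Result: [[-0.5446, 0.8387], [-0.8387, -0.5446]]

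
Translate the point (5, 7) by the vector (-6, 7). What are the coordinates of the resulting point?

Translation by (-6, 7) (homogeneous matrix [[1, 0, -6], [0, 1, 7], [0, 0, 1]]):
x' = 5 + -6 = -1
y' = 7 + 7 = 14
Result: (-1, 14)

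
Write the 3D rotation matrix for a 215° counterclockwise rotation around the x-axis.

Rotation matrix for counterclockwise 215° around x-axis:
cos(215°) = -0.8192, sin(215°) = -0.5736
Result: [[1, 0, 0], [0, -0.8192, 0.5736], [0, -0.5736, -0.8192]]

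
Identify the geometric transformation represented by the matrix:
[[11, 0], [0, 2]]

This matrix represents: non-uniform scaling by sx = 11, sy = 2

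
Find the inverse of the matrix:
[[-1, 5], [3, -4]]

For [[a,b],[c,d]], inverse = (1/det)·[[d,-b],[-c,a]]
det = (-1)(-4) - (5)(3) = 4 - 15 = -11
Inverse = (1/-11)·[[-4, -5], [-3, -1]]
= [[4/11, 5/11], [3/11, 1/11]]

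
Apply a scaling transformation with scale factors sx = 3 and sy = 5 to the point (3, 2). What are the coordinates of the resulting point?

Scaling matrix:
[[3, 0], [0, 5]]
Result: (3 × 3, 2 × 5) = (9, 10)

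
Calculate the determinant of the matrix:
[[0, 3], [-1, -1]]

For a 2×2 matrix [[a, b], [c, d]], det = ad - bc
det = (0)(-1) - (3)(-1) = 0 - -3 = 3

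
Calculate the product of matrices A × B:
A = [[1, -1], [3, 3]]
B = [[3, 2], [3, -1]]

Matrix multiplication:
C[0][0] = 1×3 + -1×3 = 0
C[0][1] = 1×2 + -1×-1 = 3
C[1][0] = 3×3 + 3×3 = 18
C[1][1] = 3×2 + 3×-1 = 3
Result: [[0, 3], [18, 3]]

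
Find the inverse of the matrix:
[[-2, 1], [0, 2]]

For [[a,b],[c,d]], inverse = (1/det)·[[d,-b],[-c,a]]
det = (-2)(2) - (1)(0) = -4 - 0 = -4
Inverse = (1/-4)·[[2, -1], [0, -2]]
= [[-1/2, 1/4], [0, 1/2]]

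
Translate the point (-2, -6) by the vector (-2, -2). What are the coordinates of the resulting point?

Translation by (-2, -2) (homogeneous matrix [[1, 0, -2], [0, 1, -2], [0, 0, 1]]):
x' = -2 + -2 = -4
y' = -6 + -2 = -8
Result: (-4, -8)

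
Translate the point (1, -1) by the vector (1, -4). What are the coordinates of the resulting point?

Translation by (1, -4) (homogeneous matrix [[1, 0, 1], [0, 1, -4], [0, 0, 1]]):
x' = 1 + 1 = 2
y' = -1 + -4 = -5
Result: (2, -5)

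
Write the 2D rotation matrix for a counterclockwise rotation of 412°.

Rotation matrix formula: [[cos θ, -sin θ], [sin θ, cos θ]]
For θ = 412°:
cos(412°) = 0.6157
sin(412°) = 0.7880
Result: [[0.6157, -0.7880], [0.7880, 0.6157]]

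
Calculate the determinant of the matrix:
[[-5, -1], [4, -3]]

For a 2×2 matrix [[a, b], [c, d]], det = ad - bc
det = (-5)(-3) - (-1)(4) = 15 - -4 = 19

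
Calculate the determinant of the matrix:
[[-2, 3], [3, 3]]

For a 2×2 matrix [[a, b], [c, d]], det = ad - bc
det = (-2)(3) - (3)(3) = -6 - 9 = -15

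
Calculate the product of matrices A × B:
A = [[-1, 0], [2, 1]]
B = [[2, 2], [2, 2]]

Matrix multiplication:
C[0][0] = -1×2 + 0×2 = -2
C[0][1] = -1×2 + 0×2 = -2
C[1][0] = 2×2 + 1×2 = 6
C[1][1] = 2×2 + 1×2 = 6
Result: [[-2, -2], [6, 6]]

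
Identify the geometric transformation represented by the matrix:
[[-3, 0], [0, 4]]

This matrix represents: non-uniform scaling by sx = -3, sy = 4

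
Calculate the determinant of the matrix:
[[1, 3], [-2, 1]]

For a 2×2 matrix [[a, b], [c, d]], det = ad - bc
det = (1)(1) - (3)(-2) = 1 - -6 = 7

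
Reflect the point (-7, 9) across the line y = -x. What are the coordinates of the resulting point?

Reflection across line y = -x: (-7, 9) → (-9, 7)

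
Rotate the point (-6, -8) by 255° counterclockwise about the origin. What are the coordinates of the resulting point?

Rotation matrix for 255°: [[cos 255°, -sin 255°], [sin 255°, cos 255°]] ≈ [[-0.258819, 0.965926], [-0.965926, -0.258819]]
[[-0.258819, 0.965926], [-0.965926, -0.258819]] × [-6, -8]ᵀ ≈ [-6.1745, 7.8661]ᵀ
Result: (-6.1745, 7.8661)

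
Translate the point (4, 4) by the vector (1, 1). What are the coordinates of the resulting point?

Translation by (1, 1) (homogeneous matrix [[1, 0, 1], [0, 1, 1], [0, 0, 1]]):
x' = 4 + 1 = 5
y' = 4 + 1 = 5
Result: (5, 5)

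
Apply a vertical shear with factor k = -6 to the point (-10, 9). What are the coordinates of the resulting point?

Shear matrix for vertical shear with factor k = -6:
[[1, 0], [-6, 1]]
Result: (-10, 9) → (-10, 69)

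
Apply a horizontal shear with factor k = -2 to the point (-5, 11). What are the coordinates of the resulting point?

Shear matrix for horizontal shear with factor k = -2:
[[1, -2], [0, 1]]
Result: (-5, 11) → (-27, 11)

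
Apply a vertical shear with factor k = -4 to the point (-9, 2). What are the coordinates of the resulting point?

Shear matrix for vertical shear with factor k = -4:
[[1, 0], [-4, 1]]
Result: (-9, 2) → (-9, 38)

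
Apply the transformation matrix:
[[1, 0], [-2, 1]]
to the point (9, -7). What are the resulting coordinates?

Matrix multiplication:
[[1, 0], [-2, 1]] × [9, -7]ᵀ
= [(1)(9) + (0)(-7), (-2)(9) + (1)(-7)]ᵀ
= [9, -25]ᵀ
Result: (9, -25)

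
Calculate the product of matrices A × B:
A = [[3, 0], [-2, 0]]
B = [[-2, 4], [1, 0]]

Matrix multiplication:
C[0][0] = 3×-2 + 0×1 = -6
C[0][1] = 3×4 + 0×0 = 12
C[1][0] = -2×-2 + 0×1 = 4
C[1][1] = -2×4 + 0×0 = -8
Result: [[-6, 12], [4, -8]]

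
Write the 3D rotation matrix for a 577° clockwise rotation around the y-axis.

Rotation matrix for clockwise 577° around y-axis:
A clockwise rotation by 577° is a counterclockwise rotation by -577°.
cos(-577°) = -0.7986, sin(-577°) = 0.6018
Result: [[-0.7986, 0, 0.6018], [0, 1, 0], [-0.6018, 0, -0.7986]]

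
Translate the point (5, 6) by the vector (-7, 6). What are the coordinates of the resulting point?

Translation by (-7, 6) (homogeneous matrix [[1, 0, -7], [0, 1, 6], [0, 0, 1]]):
x' = 5 + -7 = -2
y' = 6 + 6 = 12
Result: (-2, 12)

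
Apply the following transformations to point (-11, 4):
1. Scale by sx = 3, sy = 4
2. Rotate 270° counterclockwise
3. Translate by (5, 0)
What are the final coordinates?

Step 1: Scale → (-33, 16)
Step 2: Rotate 270° → (16, 33)
Step 3: Translate → (21, 33)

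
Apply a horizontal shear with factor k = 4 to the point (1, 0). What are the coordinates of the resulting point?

Shear matrix for horizontal shear with factor k = 4:
[[1, 4], [0, 1]]
Result: (1, 0) → (1, 0)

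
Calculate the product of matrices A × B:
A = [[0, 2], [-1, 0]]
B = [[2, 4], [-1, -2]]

Matrix multiplication:
C[0][0] = 0×2 + 2×-1 = -2
C[0][1] = 0×4 + 2×-2 = -4
C[1][0] = -1×2 + 0×-1 = -2
C[1][1] = -1×4 + 0×-2 = -4
Result: [[-2, -4], [-2, -4]]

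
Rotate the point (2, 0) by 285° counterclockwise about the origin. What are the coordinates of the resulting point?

Rotation matrix for 285°: [[cos 285°, -sin 285°], [sin 285°, cos 285°]] ≈ [[0.258819, 0.965926], [-0.965926, 0.258819]]
[[0.258819, 0.965926], [-0.965926, 0.258819]] × [2, 0]ᵀ ≈ [0.5176, -1.9319]ᵀ
Result: (0.5176, -1.9319)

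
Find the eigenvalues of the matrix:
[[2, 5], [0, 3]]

Characteristic equation: det(A - λI) = 0
λ² - (trace)λ + (det) = 0
trace = 2 + 3 = 5, det = (2)(3) - (5)(0) = 6
λ² - (5)λ + (6) = 0
λ = (5 ± √((5)² - 4·(6))) / 2 = (5 ± √1) / 2
Solving: λ = 2, 3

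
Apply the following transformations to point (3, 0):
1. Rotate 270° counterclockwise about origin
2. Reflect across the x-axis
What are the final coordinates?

Step 1: Rotate 270° → (0, -3)
Step 2: Reflect across x-axis → (0, 3)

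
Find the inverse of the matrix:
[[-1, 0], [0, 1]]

For [[a,b],[c,d]], inverse = (1/det)·[[d,-b],[-c,a]]
det = (-1)(1) - (0)(0) = -1 - 0 = -1
Inverse = (1/-1)·[[1, 0], [0, -1]]
= [[-1, 0], [0, 1]]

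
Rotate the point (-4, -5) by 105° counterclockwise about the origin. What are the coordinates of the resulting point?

Rotation matrix for 105°: [[cos 105°, -sin 105°], [sin 105°, cos 105°]] ≈ [[-0.258819, -0.965926], [0.965926, -0.258819]]
[[-0.258819, -0.965926], [0.965926, -0.258819]] × [-4, -5]ᵀ ≈ [5.8649, -2.5696]ᵀ
Result: (5.8649, -2.5696)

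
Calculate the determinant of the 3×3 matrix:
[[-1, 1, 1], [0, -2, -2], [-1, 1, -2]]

Expansion along first row:
det = -1·det([[-2,-2],[1,-2]]) - 1·det([[0,-2],[-1,-2]]) + 1·det([[0,-2],[-1,1]])
    = -1·(-2·-2 - -2·1) - 1·(0·-2 - -2·-1) + 1·(0·1 - -2·-1)
    = -1·6 - 1·-2 + 1·-2
    = -6 + 2 + -2 = -6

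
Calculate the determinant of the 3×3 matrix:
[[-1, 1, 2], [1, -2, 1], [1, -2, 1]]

Expansion along first row:
det = -1·det([[-2,1],[-2,1]]) - 1·det([[1,1],[1,1]]) + 2·det([[1,-2],[1,-2]])
    = -1·(-2·1 - 1·-2) - 1·(1·1 - 1·1) + 2·(1·-2 - -2·1)
    = -1·0 - 1·0 + 2·0
    = 0 + 0 + 0 = 0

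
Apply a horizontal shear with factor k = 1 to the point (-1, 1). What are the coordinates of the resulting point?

Shear matrix for horizontal shear with factor k = 1:
[[1, 1], [0, 1]]
Result: (-1, 1) → (0, 1)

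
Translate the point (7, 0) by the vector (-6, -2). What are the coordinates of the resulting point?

Translation by (-6, -2) (homogeneous matrix [[1, 0, -6], [0, 1, -2], [0, 0, 1]]):
x' = 7 + -6 = 1
y' = 0 + -2 = -2
Result: (1, -2)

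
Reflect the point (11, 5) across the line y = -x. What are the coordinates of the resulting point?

Reflection across line y = -x: (11, 5) → (-5, -11)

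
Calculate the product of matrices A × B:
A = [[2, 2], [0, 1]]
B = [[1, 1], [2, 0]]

Matrix multiplication:
C[0][0] = 2×1 + 2×2 = 6
C[0][1] = 2×1 + 2×0 = 2
C[1][0] = 0×1 + 1×2 = 2
C[1][1] = 0×1 + 1×0 = 0
Result: [[6, 2], [2, 0]]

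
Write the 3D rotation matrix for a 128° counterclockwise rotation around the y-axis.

Rotation matrix for counterclockwise 128° around y-axis:
cos(128°) = -0.6157, sin(128°) = 0.7880
Result: [[-0.6157, 0, 0.7880], [0, 1, 0], [-0.7880, 0, -0.6157]]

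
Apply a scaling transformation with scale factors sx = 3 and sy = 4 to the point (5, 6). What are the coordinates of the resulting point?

Scaling matrix:
[[3, 0], [0, 4]]
Result: (5 × 3, 6 × 4) = (15, 24)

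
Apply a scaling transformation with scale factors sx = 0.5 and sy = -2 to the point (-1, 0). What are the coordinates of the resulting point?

Scaling matrix:
[[0.50, 0], [0, -2]]
Result: (-1 × 0.5, 0 × -2) = (-0.5, 0)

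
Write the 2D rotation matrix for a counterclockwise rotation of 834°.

Rotation matrix formula: [[cos θ, -sin θ], [sin θ, cos θ]]
For θ = 834°:
cos(834°) = -0.4067
sin(834°) = 0.9135
Result: [[-0.4067, -0.9135], [0.9135, -0.4067]]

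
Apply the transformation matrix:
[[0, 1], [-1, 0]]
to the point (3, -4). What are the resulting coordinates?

Matrix multiplication:
[[0, 1], [-1, 0]] × [3, -4]ᵀ
= [(0)(3) + (1)(-4), (-1)(3) + (0)(-4)]ᵀ
= [-4, -3]ᵀ
Result: (-4, -3)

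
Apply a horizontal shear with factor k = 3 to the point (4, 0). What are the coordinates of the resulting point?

Shear matrix for horizontal shear with factor k = 3:
[[1, 3], [0, 1]]
Result: (4, 0) → (4, 0)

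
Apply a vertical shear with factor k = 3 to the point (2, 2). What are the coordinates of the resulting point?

Shear matrix for vertical shear with factor k = 3:
[[1, 0], [3, 1]]
Result: (2, 2) → (2, 8)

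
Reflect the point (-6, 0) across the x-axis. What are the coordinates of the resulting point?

Reflection across x-axis: (-6, 0) → (-6, 0)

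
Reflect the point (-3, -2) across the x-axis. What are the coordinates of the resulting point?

Reflection across x-axis: (-3, -2) → (-3, 2)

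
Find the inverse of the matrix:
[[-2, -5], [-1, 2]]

For [[a,b],[c,d]], inverse = (1/det)·[[d,-b],[-c,a]]
det = (-2)(2) - (-5)(-1) = -4 - 5 = -9
Inverse = (1/-9)·[[2, 5], [1, -2]]
= [[-2/9, -5/9], [-1/9, 2/9]]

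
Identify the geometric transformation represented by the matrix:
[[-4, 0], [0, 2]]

This matrix represents: non-uniform scaling by sx = -4, sy = 2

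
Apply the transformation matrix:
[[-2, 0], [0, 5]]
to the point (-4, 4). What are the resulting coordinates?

Matrix multiplication:
[[-2, 0], [0, 5]] × [-4, 4]ᵀ
= [(-2)(-4) + (0)(4), (0)(-4) + (5)(4)]ᵀ
= [8, 20]ᵀ
Result: (8, 20)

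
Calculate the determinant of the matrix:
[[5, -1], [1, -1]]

For a 2×2 matrix [[a, b], [c, d]], det = ad - bc
det = (5)(-1) - (-1)(1) = -5 - -1 = -4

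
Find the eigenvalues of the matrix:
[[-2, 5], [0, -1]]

Characteristic equation: det(A - λI) = 0
λ² - (trace)λ + (det) = 0
trace = -2 + -1 = -3, det = (-2)(-1) - (5)(0) = 2
λ² - (-3)λ + (2) = 0
λ = (-3 ± √((-3)² - 4·(2))) / 2 = (-3 ± √1) / 2
Solving: λ = -2, -1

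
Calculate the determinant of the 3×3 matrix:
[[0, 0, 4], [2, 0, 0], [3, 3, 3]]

Expansion along first row:
det = 0·det([[0,0],[3,3]]) - 0·det([[2,0],[3,3]]) + 4·det([[2,0],[3,3]])
    = 0·(0·3 - 0·3) - 0·(2·3 - 0·3) + 4·(2·3 - 0·3)
    = 0·0 - 0·6 + 4·6
    = 0 + 0 + 24 = 24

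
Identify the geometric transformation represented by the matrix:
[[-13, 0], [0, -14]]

This matrix represents: non-uniform scaling by sx = -13, sy = -14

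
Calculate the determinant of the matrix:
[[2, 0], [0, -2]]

For a 2×2 matrix [[a, b], [c, d]], det = ad - bc
det = (2)(-2) - (0)(0) = -4 - 0 = -4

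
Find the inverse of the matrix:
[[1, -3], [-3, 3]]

For [[a,b],[c,d]], inverse = (1/det)·[[d,-b],[-c,a]]
det = (1)(3) - (-3)(-3) = 3 - 9 = -6
Inverse = (1/-6)·[[3, 3], [3, 1]]
= [[-1/2, -1/2], [-1/2, -1/6]]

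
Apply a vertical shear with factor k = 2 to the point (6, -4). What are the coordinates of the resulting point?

Shear matrix for vertical shear with factor k = 2:
[[1, 0], [2, 1]]
Result: (6, -4) → (6, 8)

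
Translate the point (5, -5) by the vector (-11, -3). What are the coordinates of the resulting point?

Translation by (-11, -3) (homogeneous matrix [[1, 0, -11], [0, 1, -3], [0, 0, 1]]):
x' = 5 + -11 = -6
y' = -5 + -3 = -8
Result: (-6, -8)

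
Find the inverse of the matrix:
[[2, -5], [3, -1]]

For [[a,b],[c,d]], inverse = (1/det)·[[d,-b],[-c,a]]
det = (2)(-1) - (-5)(3) = -2 - -15 = 13
Inverse = (1/13)·[[-1, 5], [-3, 2]]
= [[-1/13, 5/13], [-3/13, 2/13]]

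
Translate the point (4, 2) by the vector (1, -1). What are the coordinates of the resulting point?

Translation by (1, -1) (homogeneous matrix [[1, 0, 1], [0, 1, -1], [0, 0, 1]]):
x' = 4 + 1 = 5
y' = 2 + -1 = 1
Result: (5, 1)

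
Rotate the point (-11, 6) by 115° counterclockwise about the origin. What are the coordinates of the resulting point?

Rotation matrix for 115°: [[cos 115°, -sin 115°], [sin 115°, cos 115°]] ≈ [[-0.422618, -0.906308], [0.906308, -0.422618]]
[[-0.422618, -0.906308], [0.906308, -0.422618]] × [-11, 6]ᵀ ≈ [-0.7890, -12.5051]ᵀ
Result: (-0.7890, -12.5051)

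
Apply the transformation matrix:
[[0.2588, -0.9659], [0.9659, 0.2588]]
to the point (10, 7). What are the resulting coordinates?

Matrix multiplication:
[[0.2588, -0.9659], [0.9659, 0.2588]] × [10, 7]ᵀ
= [(0.2588)(10) + (-0.9659)(7), (0.9659)(10) + (0.2588)(7)]ᵀ
= [-4.1733, 11.4706]ᵀ
Result: (-4.1733, 11.4706)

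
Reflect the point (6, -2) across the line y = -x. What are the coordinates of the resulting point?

Reflection across line y = -x: (6, -2) → (2, -6)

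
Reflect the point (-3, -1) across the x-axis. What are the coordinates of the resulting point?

Reflection across x-axis: (-3, -1) → (-3, 1)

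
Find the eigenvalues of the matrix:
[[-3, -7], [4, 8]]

Characteristic equation: det(A - λI) = 0
λ² - (trace)λ + (det) = 0
trace = -3 + 8 = 5, det = (-3)(8) - (-7)(4) = 4
λ² - (5)λ + (4) = 0
λ = (5 ± √((5)² - 4·(4))) / 2 = (5 ± √9) / 2
Solving: λ = 1, 4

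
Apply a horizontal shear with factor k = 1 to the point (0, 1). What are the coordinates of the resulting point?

Shear matrix for horizontal shear with factor k = 1:
[[1, 1], [0, 1]]
Result: (0, 1) → (1, 1)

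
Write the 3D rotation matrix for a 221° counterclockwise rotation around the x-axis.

Rotation matrix for counterclockwise 221° around x-axis:
cos(221°) = -0.7547, sin(221°) = -0.6561
Result: [[1, 0, 0], [0, -0.7547, 0.6561], [0, -0.6561, -0.7547]]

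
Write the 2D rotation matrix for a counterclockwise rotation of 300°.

Rotation matrix formula: [[cos θ, -sin θ], [sin θ, cos θ]]
For θ = 300°:
cos(300°) = 1/2
sin(300°) = -√3/2
Result: [[1/2, √3/2], [-√3/2, 1/2]]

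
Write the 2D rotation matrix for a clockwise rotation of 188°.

Rotation matrix formula: [[cos θ, -sin θ], [sin θ, cos θ]]
A clockwise rotation by 188° is equivalent to a counterclockwise rotation by -188°.
For θ = -188°:
cos(-188°) = -0.9903
sin(-188°) = 0.1392
Result: [[-0.9903, -0.1392], [0.1392, -0.9903]]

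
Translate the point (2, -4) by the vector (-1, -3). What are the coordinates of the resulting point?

Translation by (-1, -3) (homogeneous matrix [[1, 0, -1], [0, 1, -3], [0, 0, 1]]):
x' = 2 + -1 = 1
y' = -4 + -3 = -7
Result: (1, -7)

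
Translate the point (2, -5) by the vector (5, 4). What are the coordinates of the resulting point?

Translation by (5, 4) (homogeneous matrix [[1, 0, 5], [0, 1, 4], [0, 0, 1]]):
x' = 2 + 5 = 7
y' = -5 + 4 = -1
Result: (7, -1)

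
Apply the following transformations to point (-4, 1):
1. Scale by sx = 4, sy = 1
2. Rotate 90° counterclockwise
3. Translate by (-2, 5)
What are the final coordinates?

Step 1: Scale → (-16, 1)
Step 2: Rotate 90° → (-1, -16)
Step 3: Translate → (-3, -11)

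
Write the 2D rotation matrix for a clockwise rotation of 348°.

Rotation matrix formula: [[cos θ, -sin θ], [sin θ, cos θ]]
A clockwise rotation by 348° is equivalent to a counterclockwise rotation by -348°.
For θ = -348°:
cos(-348°) = 0.9781
sin(-348°) = 0.2079
Result: [[0.9781, -0.2079], [0.2079, 0.9781]]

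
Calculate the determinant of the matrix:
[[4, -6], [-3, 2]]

For a 2×2 matrix [[a, b], [c, d]], det = ad - bc
det = (4)(2) - (-6)(-3) = 8 - 18 = -10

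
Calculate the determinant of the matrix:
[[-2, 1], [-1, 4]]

For a 2×2 matrix [[a, b], [c, d]], det = ad - bc
det = (-2)(4) - (1)(-1) = -8 - -1 = -7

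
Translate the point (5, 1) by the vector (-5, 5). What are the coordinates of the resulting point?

Translation by (-5, 5) (homogeneous matrix [[1, 0, -5], [0, 1, 5], [0, 0, 1]]):
x' = 5 + -5 = 0
y' = 1 + 5 = 6
Result: (0, 6)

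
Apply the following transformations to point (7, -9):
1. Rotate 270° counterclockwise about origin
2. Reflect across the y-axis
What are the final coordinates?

Step 1: Rotate 270° → (-9, -7)
Step 2: Reflect across y-axis → (9, -7)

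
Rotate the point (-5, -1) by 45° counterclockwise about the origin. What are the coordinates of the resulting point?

Rotation matrix for 45°: [[cos 45°, -sin 45°], [sin 45°, cos 45°]] ≈ [[0.707107, -0.707107], [0.707107, 0.707107]]
[[0.707107, -0.707107], [0.707107, 0.707107]] × [-5, -1]ᵀ ≈ [-2.8284, -4.2426]ᵀ
Result: (-2.8284, -4.2426)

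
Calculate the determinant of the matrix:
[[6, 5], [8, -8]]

For a 2×2 matrix [[a, b], [c, d]], det = ad - bc
det = (6)(-8) - (5)(8) = -48 - 40 = -88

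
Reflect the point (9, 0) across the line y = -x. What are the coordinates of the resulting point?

Reflection across line y = -x: (9, 0) → (0, -9)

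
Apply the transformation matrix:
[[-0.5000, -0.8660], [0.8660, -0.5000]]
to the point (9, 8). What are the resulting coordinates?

Matrix multiplication:
[[-0.5000, -0.8660], [0.8660, -0.5000]] × [9, 8]ᵀ
= [(-0.5000)(9) + (-0.8660)(8), (0.8660)(9) + (-0.5000)(8)]ᵀ
= [-11.4280, 3.7940]ᵀ
Result: (-11.4280, 3.7940)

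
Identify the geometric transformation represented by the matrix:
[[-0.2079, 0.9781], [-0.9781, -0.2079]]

This matrix represents: rotation by 258° counterclockwise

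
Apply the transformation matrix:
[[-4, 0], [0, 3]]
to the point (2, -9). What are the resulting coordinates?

Matrix multiplication:
[[-4, 0], [0, 3]] × [2, -9]ᵀ
= [(-4)(2) + (0)(-9), (0)(2) + (3)(-9)]ᵀ
= [-8, -27]ᵀ
Result: (-8, -27)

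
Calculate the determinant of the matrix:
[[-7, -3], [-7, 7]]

For a 2×2 matrix [[a, b], [c, d]], det = ad - bc
det = (-7)(7) - (-3)(-7) = -49 - 21 = -70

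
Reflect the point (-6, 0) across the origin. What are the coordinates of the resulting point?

Reflection across origin: (-6, 0) → (6, 0)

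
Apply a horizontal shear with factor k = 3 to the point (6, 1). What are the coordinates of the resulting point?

Shear matrix for horizontal shear with factor k = 3:
[[1, 3], [0, 1]]
Result: (6, 1) → (9, 1)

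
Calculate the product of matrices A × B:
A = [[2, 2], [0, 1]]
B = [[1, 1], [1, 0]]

Matrix multiplication:
C[0][0] = 2×1 + 2×1 = 4
C[0][1] = 2×1 + 2×0 = 2
C[1][0] = 0×1 + 1×1 = 1
C[1][1] = 0×1 + 1×0 = 0
Result: [[4, 2], [1, 0]]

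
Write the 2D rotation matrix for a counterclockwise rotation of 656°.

Rotation matrix formula: [[cos θ, -sin θ], [sin θ, cos θ]]
For θ = 656°:
cos(656°) = 0.4384
sin(656°) = -0.8988
Result: [[0.4384, 0.8988], [-0.8988, 0.4384]]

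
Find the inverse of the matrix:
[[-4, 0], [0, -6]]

For [[a,b],[c,d]], inverse = (1/det)·[[d,-b],[-c,a]]
det = (-4)(-6) - (0)(0) = 24 - 0 = 24
Inverse = (1/24)·[[-6, 0], [0, -4]]
= [[-1/4, 0], [0, -1/6]]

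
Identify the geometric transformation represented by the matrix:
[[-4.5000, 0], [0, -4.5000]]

This matrix represents: uniform scaling by factor -4.5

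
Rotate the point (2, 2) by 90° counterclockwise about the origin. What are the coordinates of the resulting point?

Rotation matrix for 90°: [[cos 90°, -sin 90°], [sin 90°, cos 90°]] = [[0, -1], [1, 0]]
[[0, -1], [1, 0]] × [2, 2]ᵀ = [-2, 2]ᵀ
Result: (-2, 2)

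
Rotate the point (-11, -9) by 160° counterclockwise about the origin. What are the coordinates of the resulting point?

Rotation matrix for 160°: [[cos 160°, -sin 160°], [sin 160°, cos 160°]] ≈ [[-0.939693, -0.342020], [0.342020, -0.939693]]
[[-0.939693, -0.342020], [0.342020, -0.939693]] × [-11, -9]ᵀ ≈ [13.4148, 4.6950]ᵀ
Result: (13.4148, 4.6950)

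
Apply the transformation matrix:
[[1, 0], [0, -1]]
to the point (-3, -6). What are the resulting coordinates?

Matrix multiplication:
[[1, 0], [0, -1]] × [-3, -6]ᵀ
= [(1)(-3) + (0)(-6), (0)(-3) + (-1)(-6)]ᵀ
= [-3, 6]ᵀ
Result: (-3, 6)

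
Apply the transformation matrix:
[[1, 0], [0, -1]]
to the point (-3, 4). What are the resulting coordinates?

Matrix multiplication:
[[1, 0], [0, -1]] × [-3, 4]ᵀ
= [(1)(-3) + (0)(4), (0)(-3) + (-1)(4)]ᵀ
= [-3, -4]ᵀ
Result: (-3, -4)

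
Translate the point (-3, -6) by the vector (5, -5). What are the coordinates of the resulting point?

Translation by (5, -5) (homogeneous matrix [[1, 0, 5], [0, 1, -5], [0, 0, 1]]):
x' = -3 + 5 = 2
y' = -6 + -5 = -11
Result: (2, -11)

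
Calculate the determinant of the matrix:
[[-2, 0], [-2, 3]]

For a 2×2 matrix [[a, b], [c, d]], det = ad - bc
det = (-2)(3) - (0)(-2) = -6 - 0 = -6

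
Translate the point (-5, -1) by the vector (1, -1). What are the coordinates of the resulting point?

Translation by (1, -1) (homogeneous matrix [[1, 0, 1], [0, 1, -1], [0, 0, 1]]):
x' = -5 + 1 = -4
y' = -1 + -1 = -2
Result: (-4, -2)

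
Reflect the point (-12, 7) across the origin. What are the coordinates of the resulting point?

Reflection across origin: (-12, 7) → (12, -7)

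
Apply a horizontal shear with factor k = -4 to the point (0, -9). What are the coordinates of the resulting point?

Shear matrix for horizontal shear with factor k = -4:
[[1, -4], [0, 1]]
Result: (0, -9) → (36, -9)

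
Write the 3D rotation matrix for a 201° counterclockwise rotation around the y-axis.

Rotation matrix for counterclockwise 201° around y-axis:
cos(201°) = -0.9336, sin(201°) = -0.3584
Result: [[-0.9336, 0, -0.3584], [0, 1, 0], [0.3584, 0, -0.9336]]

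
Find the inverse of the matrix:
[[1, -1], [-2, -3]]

For [[a,b],[c,d]], inverse = (1/det)·[[d,-b],[-c,a]]
det = (1)(-3) - (-1)(-2) = -3 - 2 = -5
Inverse = (1/-5)·[[-3, 1], [2, 1]]
= [[3/5, -1/5], [-2/5, -1/5]]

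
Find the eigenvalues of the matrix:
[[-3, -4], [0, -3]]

Characteristic equation: det(A - λI) = 0
λ² - (trace)λ + (det) = 0
trace = -3 + -3 = -6, det = (-3)(-3) - (-4)(0) = 9
λ² - (-6)λ + (9) = 0
λ = (-6 ± √((-6)² - 4·(9))) / 2 = (-6 ± √0) / 2
Solving: λ = -3, -3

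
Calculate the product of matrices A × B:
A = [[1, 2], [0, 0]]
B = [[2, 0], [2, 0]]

Matrix multiplication:
C[0][0] = 1×2 + 2×2 = 6
C[0][1] = 1×0 + 2×0 = 0
C[1][0] = 0×2 + 0×2 = 0
C[1][1] = 0×0 + 0×0 = 0
Result: [[6, 0], [0, 0]]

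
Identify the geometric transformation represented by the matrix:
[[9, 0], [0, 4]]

This matrix represents: non-uniform scaling by sx = 9, sy = 4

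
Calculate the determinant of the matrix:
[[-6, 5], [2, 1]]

For a 2×2 matrix [[a, b], [c, d]], det = ad - bc
det = (-6)(1) - (5)(2) = -6 - 10 = -16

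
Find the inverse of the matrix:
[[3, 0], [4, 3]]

For [[a,b],[c,d]], inverse = (1/det)·[[d,-b],[-c,a]]
det = (3)(3) - (0)(4) = 9 - 0 = 9
Inverse = (1/9)·[[3, 0], [-4, 3]]
= [[1/3, 0], [-4/9, 1/3]]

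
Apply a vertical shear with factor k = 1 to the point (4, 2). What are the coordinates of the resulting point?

Shear matrix for vertical shear with factor k = 1:
[[1, 0], [1, 1]]
Result: (4, 2) → (4, 6)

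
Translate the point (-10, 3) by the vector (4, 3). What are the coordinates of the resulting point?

Translation by (4, 3) (homogeneous matrix [[1, 0, 4], [0, 1, 3], [0, 0, 1]]):
x' = -10 + 4 = -6
y' = 3 + 3 = 6
Result: (-6, 6)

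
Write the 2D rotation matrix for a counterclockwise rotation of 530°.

Rotation matrix formula: [[cos θ, -sin θ], [sin θ, cos θ]]
For θ = 530°:
cos(530°) = -0.9848
sin(530°) = 0.1736
Result: [[-0.9848, -0.1736], [0.1736, -0.9848]]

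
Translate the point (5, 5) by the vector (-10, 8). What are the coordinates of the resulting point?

Translation by (-10, 8) (homogeneous matrix [[1, 0, -10], [0, 1, 8], [0, 0, 1]]):
x' = 5 + -10 = -5
y' = 5 + 8 = 13
Result: (-5, 13)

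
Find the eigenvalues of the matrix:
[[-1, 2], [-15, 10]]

Characteristic equation: det(A - λI) = 0
λ² - (trace)λ + (det) = 0
trace = -1 + 10 = 9, det = (-1)(10) - (2)(-15) = 20
λ² - (9)λ + (20) = 0
λ = (9 ± √((9)² - 4·(20))) / 2 = (9 ± √1) / 2
Solving: λ = 4, 5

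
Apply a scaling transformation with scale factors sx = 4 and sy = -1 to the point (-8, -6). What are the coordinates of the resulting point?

Scaling matrix:
[[4, 0], [0, -1]]
Result: (-8 × 4, -6 × -1) = (-32, 6)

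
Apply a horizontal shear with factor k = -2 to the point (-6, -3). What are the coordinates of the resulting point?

Shear matrix for horizontal shear with factor k = -2:
[[1, -2], [0, 1]]
Result: (-6, -3) → (0, -3)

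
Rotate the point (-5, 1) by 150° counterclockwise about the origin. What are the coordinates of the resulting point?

Rotation matrix for 150°: [[cos 150°, -sin 150°], [sin 150°, cos 150°]] ≈ [[-0.866025, -0.500000], [0.500000, -0.866025]]
[[-0.866025, -0.500000], [0.500000, -0.866025]] × [-5, 1]ᵀ ≈ [3.8301, -3.3660]ᵀ
Result: (3.8301, -3.3660)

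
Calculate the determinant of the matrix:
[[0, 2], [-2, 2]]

For a 2×2 matrix [[a, b], [c, d]], det = ad - bc
det = (0)(2) - (2)(-2) = 0 - -4 = 4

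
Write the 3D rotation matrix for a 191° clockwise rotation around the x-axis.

Rotation matrix for clockwise 191° around x-axis:
A clockwise rotation by 191° is a counterclockwise rotation by -191°.
cos(-191°) = -0.9816, sin(-191°) = 0.1908
Result: [[1, 0, 0], [0, -0.9816, -0.1908], [0, 0.1908, -0.9816]]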